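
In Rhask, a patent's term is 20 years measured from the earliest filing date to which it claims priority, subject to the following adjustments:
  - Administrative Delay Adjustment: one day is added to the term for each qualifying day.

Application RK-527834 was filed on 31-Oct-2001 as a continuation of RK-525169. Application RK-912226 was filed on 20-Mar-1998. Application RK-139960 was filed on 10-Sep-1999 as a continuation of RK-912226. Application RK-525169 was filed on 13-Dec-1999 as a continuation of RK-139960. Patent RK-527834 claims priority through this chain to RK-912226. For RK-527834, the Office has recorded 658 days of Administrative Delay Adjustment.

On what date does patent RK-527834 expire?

Earliest priority filing: 20 March 1998.
Base term: 20 March 1998 + 20 years → 20 March 2018.
Administrative Delay Adjustment: +658 days → 7 January 2020.

January 7, 2020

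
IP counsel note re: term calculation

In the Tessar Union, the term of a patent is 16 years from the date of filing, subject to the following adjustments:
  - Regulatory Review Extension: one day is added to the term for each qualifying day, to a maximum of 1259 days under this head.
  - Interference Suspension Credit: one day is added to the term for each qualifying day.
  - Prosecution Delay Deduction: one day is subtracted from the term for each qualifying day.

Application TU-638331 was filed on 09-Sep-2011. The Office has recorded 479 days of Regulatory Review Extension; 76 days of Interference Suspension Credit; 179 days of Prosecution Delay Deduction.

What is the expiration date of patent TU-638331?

2028-09-19

Base term: filing date + 16 years → 9 September 2027.
Regulatory Review Extension: 479 days (within the 1259-day cap) → +479 days → 31 December 2028.
Interference Suspension Credit: +76 days → 17 March 2029.
Prosecution Delay Deduction: −179 days → 19 September 2028.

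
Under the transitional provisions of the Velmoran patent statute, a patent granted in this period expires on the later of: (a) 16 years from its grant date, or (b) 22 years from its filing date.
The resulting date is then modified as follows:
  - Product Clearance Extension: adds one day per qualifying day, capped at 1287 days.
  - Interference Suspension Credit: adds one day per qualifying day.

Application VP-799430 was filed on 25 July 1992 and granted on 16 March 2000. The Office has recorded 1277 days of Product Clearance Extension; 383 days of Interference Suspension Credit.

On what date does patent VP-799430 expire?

(a) grant + 16 years → 16 March 2016.
(b) filing + 22 years → 25 July 2014.
Later of the two: 16 March 2016.
Product Clearance Extension: 1277 days (within the 1287-day cap) → +1277 days → 14 September 2019.
Interference Suspension Credit: +383 days → 1 October 2020.

2020-10-01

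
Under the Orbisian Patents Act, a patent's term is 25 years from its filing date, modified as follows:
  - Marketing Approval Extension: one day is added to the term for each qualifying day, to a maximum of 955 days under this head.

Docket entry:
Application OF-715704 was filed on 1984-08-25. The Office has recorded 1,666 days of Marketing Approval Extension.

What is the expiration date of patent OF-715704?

2012-04-06

Base term: filing date + 25 years → 25 August 2009.
Marketing Approval Extension: 1666 days claimed exceeds the 955-day cap, so +955 days → 6 April 2012.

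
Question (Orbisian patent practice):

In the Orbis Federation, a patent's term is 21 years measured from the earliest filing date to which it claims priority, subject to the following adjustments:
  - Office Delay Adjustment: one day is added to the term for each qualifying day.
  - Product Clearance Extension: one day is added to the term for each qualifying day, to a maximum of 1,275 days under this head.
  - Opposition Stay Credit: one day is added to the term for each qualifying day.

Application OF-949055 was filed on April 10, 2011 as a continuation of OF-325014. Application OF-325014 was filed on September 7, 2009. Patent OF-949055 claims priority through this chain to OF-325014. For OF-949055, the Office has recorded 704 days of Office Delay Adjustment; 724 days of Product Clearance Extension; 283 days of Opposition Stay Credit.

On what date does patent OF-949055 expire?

2035-05-15

Earliest priority filing: 7 September 2009.
Base term: 7 September 2009 + 21 years → 7 September 2030.
Office Delay Adjustment: +704 days → 11 August 2032.
Product Clearance Extension: 724 days (within the 1275-day cap) → +724 days → 5 August 2034.
Opposition Stay Credit: +283 days → 15 May 2035.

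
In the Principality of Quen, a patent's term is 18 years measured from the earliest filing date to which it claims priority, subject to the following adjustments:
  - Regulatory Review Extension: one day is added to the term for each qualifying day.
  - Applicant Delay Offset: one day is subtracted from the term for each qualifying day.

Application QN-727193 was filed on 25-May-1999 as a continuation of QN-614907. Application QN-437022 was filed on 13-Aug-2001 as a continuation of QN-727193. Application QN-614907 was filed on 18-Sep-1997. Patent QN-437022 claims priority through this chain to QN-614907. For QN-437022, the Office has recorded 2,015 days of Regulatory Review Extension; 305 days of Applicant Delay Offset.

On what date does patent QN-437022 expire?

Earliest priority filing: 18 September 1997.
Base term: 18 September 1997 + 18 years → 18 September 2015.
Regulatory Review Extension: +2015 days → 25 March 2021.
Applicant Delay Offset: −305 days → 24 May 2020.

2020-05-24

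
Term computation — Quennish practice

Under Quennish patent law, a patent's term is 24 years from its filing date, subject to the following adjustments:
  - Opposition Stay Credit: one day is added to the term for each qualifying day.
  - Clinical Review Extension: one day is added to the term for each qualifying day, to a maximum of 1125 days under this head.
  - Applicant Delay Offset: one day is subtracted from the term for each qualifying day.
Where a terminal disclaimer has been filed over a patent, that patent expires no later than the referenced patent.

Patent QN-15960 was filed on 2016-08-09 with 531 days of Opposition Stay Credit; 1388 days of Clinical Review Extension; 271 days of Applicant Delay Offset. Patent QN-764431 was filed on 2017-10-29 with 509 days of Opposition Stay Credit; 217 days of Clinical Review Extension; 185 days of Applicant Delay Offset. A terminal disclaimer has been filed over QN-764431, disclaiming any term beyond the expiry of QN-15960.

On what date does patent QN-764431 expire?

Natural term of QN-764431:
  Base: filing + 24 years → 29 October 2041.
  Opposition Stay Credit: +509 days → 22 March 2043.
  Clinical Review Extension: 217 days (within the 1125-day cap) → +217 days → 25 October 2043.
  Applicant Delay Offset: −185 days → 23 April 2043.
Expiry of referenced patent QN-15960:
  Base: filing + 24 years → 9 August 2040.
  Opposition Stay Credit: +531 days → 22 January 2042.
  Clinical Review Extension: 1388 days claimed exceeds the 1125-day cap, so +1125 days → 20 February 2045.
  Applicant Delay Offset: −271 days → 25 May 2044.
Terminal disclaimer: QN-764431 expires on the earlier of 23 April 2043 and 25 May 2044.

April 23, 2043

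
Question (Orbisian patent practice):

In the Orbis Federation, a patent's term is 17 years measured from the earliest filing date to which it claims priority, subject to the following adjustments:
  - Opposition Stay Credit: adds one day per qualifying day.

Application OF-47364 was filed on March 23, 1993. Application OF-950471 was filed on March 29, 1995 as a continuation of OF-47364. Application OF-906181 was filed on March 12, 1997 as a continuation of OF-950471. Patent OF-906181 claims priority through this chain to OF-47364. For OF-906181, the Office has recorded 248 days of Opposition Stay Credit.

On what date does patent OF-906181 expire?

Earliest priority filing: 23 March 1993.
Base term: 23 March 1993 + 17 years → 23 March 2010.
Opposition Stay Credit: +248 days → 26 November 2010.

2010-11-26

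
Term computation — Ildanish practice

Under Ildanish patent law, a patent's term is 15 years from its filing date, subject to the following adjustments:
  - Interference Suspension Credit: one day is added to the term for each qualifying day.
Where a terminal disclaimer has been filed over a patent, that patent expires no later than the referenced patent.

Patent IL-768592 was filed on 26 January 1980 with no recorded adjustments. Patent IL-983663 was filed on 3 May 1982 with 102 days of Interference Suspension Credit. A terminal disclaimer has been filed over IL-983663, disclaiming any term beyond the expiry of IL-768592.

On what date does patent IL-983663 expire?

January 26, 1995

Natural term of IL-983663:
  Base: filing + 15 years → 3 May 1997.
  Interference Suspension Credit: +102 days → 13 August 1997.
Expiry of referenced patent IL-768592:
  Base: filing + 15 years → 26 January 1995.
Terminal disclaimer: IL-983663 expires on the earlier of 13 August 1997 and 26 January 1995.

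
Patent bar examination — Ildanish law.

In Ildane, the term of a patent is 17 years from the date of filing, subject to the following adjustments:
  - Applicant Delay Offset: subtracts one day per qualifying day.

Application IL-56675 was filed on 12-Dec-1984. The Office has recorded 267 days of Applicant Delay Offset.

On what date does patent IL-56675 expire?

Base term: filing date + 17 years → 12 December 2001.
Applicant Delay Offset: −267 days → 20 March 2001.

March 20, 2001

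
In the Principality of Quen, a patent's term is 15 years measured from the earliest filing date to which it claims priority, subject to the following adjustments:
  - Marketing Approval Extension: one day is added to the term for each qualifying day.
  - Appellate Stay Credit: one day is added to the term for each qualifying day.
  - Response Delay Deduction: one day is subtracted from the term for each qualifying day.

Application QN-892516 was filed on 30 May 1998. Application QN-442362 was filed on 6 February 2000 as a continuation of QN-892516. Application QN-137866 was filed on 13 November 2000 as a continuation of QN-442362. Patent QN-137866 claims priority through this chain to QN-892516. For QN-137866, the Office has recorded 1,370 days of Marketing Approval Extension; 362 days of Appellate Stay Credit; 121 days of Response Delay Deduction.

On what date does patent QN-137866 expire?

Earliest priority filing: 30 May 1998.
Base term: 30 May 1998 + 15 years → 30 May 2013.
Marketing Approval Extension: +1370 days → 28 February 2017.
Appellate Stay Credit: +362 days → 25 February 2018.
Response Delay Deduction: −121 days → 27 October 2017.

October 27, 2017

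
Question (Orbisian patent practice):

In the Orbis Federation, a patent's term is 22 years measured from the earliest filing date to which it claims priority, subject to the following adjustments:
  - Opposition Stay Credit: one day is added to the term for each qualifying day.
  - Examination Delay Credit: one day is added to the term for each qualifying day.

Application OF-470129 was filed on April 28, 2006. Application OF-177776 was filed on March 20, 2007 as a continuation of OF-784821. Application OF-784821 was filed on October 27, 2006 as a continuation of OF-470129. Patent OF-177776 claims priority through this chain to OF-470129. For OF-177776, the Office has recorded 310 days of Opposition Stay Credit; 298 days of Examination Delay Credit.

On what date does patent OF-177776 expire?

2029-12-27

Earliest priority filing: 28 April 2006.
Base term: 28 April 2006 + 22 years → 28 April 2028.
Opposition Stay Credit: +310 days → 4 March 2029.
Examination Delay Credit: +298 days → 27 December 2029.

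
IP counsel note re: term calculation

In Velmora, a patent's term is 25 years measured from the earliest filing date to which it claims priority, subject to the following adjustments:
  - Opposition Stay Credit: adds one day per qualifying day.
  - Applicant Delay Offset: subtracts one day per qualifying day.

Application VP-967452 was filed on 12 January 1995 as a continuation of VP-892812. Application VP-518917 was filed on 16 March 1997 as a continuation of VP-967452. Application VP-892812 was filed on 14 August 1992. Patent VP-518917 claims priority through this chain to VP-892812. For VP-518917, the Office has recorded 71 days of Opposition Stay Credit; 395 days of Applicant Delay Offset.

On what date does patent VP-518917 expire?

September 24, 2016

Earliest priority filing: 14 August 1992.
Base term: 14 August 1992 + 25 years → 14 August 2017.
Opposition Stay Credit: +71 days → 24 October 2017.
Applicant Delay Offset: −395 days → 24 September 2016.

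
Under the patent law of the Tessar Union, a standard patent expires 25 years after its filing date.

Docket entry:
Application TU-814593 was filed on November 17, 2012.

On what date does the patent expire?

Filing date + 25 years → 17 November 2037.

2037-11-17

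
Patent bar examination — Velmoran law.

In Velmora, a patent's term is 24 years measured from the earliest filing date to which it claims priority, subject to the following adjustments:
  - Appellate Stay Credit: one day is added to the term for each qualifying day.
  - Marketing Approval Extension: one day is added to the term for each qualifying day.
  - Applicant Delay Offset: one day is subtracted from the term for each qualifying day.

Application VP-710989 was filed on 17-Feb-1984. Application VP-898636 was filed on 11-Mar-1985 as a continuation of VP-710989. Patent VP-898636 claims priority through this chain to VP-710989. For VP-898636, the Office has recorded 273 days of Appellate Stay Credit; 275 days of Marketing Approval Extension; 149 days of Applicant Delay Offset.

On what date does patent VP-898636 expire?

Earliest priority filing: 17 February 1984.
Base term: 17 February 1984 + 24 years → 17 February 2008.
Appellate Stay Credit: +273 days → 16 November 2008.
Marketing Approval Extension: +275 days → 18 August 2009.
Applicant Delay Offset: −149 days → 22 March 2009.

March 22, 2009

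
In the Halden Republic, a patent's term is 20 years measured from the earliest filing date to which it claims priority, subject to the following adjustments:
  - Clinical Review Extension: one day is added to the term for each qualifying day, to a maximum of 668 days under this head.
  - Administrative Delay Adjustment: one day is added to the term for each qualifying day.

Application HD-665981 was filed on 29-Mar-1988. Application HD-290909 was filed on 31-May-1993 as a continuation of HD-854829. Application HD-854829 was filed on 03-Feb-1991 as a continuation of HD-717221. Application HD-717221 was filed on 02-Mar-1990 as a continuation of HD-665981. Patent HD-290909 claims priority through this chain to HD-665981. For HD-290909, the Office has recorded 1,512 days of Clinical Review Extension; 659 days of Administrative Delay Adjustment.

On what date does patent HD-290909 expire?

2011-11-16

Earliest priority filing: 29 March 1988.
Base term: 29 March 1988 + 20 years → 29 March 2008.
Clinical Review Extension: 1512 days claimed exceeds the 668-day cap, so +668 days → 26 January 2010.
Administrative Delay Adjustment: +659 days → 16 November 2011.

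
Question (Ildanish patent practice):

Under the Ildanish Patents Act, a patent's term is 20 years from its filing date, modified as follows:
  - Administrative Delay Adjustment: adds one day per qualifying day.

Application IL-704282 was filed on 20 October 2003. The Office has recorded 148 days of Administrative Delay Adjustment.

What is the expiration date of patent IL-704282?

March 16, 2024

Base term: filing date + 20 years → 20 October 2023.
Administrative Delay Adjustment: +148 days → 16 March 2024.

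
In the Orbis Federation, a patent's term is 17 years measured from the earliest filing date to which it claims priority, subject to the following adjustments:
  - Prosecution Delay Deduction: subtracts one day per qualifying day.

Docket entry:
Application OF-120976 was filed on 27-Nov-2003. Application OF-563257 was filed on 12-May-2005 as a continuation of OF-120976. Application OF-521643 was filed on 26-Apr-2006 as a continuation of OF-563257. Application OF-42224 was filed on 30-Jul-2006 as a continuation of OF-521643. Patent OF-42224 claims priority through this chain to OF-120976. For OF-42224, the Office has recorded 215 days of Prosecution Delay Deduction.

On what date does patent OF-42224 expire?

Earliest priority filing: 27 November 2003.
Base term: 27 November 2003 + 17 years → 27 November 2020.
Prosecution Delay Deduction: −215 days → 26 April 2020.

2020-04-26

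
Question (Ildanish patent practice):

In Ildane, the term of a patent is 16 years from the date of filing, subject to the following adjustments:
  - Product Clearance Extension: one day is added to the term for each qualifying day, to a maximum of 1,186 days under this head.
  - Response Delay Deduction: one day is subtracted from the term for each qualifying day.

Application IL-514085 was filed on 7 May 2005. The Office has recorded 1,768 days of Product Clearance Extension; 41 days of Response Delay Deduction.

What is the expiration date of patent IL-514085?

2024-06-25

Base term: filing date + 16 years → 7 May 2021.
Product Clearance Extension: 1768 days claimed exceeds the 1186-day cap, so +1186 days → 5 August 2024.
Response Delay Deduction: −41 days → 25 June 2024.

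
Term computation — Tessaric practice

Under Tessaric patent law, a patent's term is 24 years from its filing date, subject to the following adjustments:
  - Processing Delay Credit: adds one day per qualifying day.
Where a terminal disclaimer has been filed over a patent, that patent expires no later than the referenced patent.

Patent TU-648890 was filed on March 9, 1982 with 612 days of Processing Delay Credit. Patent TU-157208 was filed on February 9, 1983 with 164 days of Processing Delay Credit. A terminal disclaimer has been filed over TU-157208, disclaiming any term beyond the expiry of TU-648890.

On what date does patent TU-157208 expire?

July 23, 2007

Natural term of TU-157208:
  Base: filing + 24 years → 9 February 2007.
  Processing Delay Credit: +164 days → 23 July 2007.
Expiry of referenced patent TU-648890:
  Base: filing + 24 years → 9 March 2006.
  Processing Delay Credit: +612 days → 11 November 2007.
Terminal disclaimer: TU-157208 expires on the earlier of 23 July 2007 and 11 November 2007.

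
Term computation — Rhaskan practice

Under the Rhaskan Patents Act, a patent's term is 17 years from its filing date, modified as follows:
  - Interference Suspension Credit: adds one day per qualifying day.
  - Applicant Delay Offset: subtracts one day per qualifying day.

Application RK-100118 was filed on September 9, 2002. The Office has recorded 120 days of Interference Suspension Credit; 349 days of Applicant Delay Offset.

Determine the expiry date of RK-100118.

2019-01-23

Base term: filing date + 17 years → 9 September 2019.
Interference Suspension Credit: +120 days → 7 January 2020.
Applicant Delay Offset: −349 days → 23 January 2019.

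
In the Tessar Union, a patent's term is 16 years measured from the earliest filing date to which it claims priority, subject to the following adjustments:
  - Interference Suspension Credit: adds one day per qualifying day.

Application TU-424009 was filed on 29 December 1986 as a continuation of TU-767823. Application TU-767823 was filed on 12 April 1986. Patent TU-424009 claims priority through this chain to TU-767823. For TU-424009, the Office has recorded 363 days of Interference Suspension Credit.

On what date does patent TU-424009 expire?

2003-04-10

Earliest priority filing: 12 April 1986.
Base term: 12 April 1986 + 16 years → 12 April 2002.
Interference Suspension Credit: +363 days → 10 April 2003.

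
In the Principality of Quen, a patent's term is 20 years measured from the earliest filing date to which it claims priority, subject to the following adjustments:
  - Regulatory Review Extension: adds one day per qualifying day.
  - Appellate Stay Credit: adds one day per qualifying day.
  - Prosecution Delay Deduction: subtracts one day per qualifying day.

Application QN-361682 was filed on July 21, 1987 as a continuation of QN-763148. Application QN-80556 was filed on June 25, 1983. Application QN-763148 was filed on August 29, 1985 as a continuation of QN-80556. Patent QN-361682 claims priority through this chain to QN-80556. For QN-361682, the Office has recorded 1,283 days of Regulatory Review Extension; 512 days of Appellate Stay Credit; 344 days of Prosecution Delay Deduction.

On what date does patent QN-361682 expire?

Earliest priority filing: 25 June 1983.
Base term: 25 June 1983 + 20 years → 25 June 2003.
Regulatory Review Extension: +1283 days → 29 December 2006.
Appellate Stay Credit: +512 days → 24 May 2008.
Prosecution Delay Deduction: −344 days → 15 June 2007.

2007-06-15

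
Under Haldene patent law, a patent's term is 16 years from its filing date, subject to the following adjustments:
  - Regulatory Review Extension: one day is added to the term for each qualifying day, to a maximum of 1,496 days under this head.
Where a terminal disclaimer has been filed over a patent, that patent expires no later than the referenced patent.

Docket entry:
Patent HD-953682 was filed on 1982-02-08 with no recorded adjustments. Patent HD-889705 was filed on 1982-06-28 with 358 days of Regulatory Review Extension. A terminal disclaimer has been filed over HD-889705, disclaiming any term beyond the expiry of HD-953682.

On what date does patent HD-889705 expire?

1998-02-08

Natural term of HD-889705:
  Base: filing + 16 years → 28 June 1998.
  Regulatory Review Extension: 358 days (within the 1496-day cap) → +358 days → 21 June 1999.
Expiry of referenced patent HD-953682:
  Base: filing + 16 years → 8 February 1998.
Terminal disclaimer: HD-889705 expires on the earlier of 21 June 1999 and 8 February 1998.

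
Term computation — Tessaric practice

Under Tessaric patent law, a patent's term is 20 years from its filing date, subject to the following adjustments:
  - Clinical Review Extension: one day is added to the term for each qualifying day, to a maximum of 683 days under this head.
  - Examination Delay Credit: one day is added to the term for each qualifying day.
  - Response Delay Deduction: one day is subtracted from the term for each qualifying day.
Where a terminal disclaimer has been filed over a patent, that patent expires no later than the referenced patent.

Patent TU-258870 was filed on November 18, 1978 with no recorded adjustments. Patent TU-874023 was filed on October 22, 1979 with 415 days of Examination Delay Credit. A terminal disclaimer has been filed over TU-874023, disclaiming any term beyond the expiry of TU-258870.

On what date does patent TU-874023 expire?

Natural term of TU-874023:
  Base: filing + 20 years → 22 October 1999.
  Examination Delay Credit: +415 days → 10 December 2000.
Expiry of referenced patent TU-258870:
  Base: filing + 20 years → 18 November 1998.
Terminal disclaimer: TU-874023 expires on the earlier of 10 December 2000 and 18 November 1998.

November 18, 1998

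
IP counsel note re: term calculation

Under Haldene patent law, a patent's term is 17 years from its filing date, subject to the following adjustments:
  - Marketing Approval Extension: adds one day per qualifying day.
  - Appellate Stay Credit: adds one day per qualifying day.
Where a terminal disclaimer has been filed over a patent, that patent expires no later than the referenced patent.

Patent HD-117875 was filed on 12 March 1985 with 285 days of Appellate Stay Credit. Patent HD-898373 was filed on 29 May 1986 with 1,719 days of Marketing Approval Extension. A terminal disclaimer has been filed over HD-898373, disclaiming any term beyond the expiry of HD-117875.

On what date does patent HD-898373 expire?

December 22, 2002

Natural term of HD-898373:
  Base: filing + 17 years → 29 May 2003.
  Marketing Approval Extension: +1719 days → 11 February 2008.
Expiry of referenced patent HD-117875:
  Base: filing + 17 years → 12 March 2002.
  Appellate Stay Credit: +285 days → 22 December 2002.
Terminal disclaimer: HD-898373 expires on the earlier of 11 February 2008 and 22 December 2002.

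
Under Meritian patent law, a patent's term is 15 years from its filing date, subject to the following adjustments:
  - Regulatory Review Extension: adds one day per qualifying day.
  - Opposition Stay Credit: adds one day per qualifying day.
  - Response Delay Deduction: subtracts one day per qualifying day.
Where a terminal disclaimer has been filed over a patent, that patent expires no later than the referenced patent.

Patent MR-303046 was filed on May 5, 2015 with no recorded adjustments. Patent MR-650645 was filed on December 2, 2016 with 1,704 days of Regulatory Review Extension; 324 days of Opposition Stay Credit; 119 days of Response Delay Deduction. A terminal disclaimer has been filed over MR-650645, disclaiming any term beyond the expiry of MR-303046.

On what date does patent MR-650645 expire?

Natural term of MR-650645:
  Base: filing + 15 years → 2 December 2031.
  Regulatory Review Extension: +1704 days → 1 August 2036.
  Opposition Stay Credit: +324 days → 21 June 2037.
  Response Delay Deduction: −119 days → 22 February 2037.
Expiry of referenced patent MR-303046:
  Base: filing + 15 years → 5 May 2030.
Terminal disclaimer: MR-650645 expires on the earlier of 22 February 2037 and 5 May 2030.

May 5, 2030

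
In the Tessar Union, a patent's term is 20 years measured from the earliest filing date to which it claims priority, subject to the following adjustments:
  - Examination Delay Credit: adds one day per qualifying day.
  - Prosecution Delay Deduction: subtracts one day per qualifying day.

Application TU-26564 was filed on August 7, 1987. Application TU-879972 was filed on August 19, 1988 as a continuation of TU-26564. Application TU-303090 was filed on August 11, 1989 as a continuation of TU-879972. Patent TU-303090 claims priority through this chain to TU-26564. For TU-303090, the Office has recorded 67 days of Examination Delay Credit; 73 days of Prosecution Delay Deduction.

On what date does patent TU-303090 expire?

Earliest priority filing: 7 August 1987.
Base term: 7 August 1987 + 20 years → 7 August 2007.
Examination Delay Credit: +67 days → 13 October 2007.
Prosecution Delay Deduction: −73 days → 1 August 2007.

2007-08-01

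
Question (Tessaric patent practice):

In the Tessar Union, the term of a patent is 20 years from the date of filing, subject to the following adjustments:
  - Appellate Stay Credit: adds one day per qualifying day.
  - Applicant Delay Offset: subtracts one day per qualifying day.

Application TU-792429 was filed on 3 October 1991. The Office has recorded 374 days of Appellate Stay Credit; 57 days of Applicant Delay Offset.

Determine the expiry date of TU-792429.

Base term: filing date + 20 years → 3 October 2011.
Appellate Stay Credit: +374 days → 11 October 2012.
Applicant Delay Offset: −57 days → 15 August 2012.

August 15, 2012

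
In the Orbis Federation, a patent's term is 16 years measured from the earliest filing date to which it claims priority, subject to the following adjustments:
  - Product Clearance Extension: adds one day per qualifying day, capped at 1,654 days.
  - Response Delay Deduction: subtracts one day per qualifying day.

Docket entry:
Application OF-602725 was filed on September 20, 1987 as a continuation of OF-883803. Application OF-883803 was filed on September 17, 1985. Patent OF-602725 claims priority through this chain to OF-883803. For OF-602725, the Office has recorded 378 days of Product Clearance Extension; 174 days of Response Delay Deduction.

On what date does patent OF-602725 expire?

Earliest priority filing: 17 September 1985.
Base term: 17 September 1985 + 16 years → 17 September 2001.
Product Clearance Extension: 378 days (within the 1654-day cap) → +378 days → 30 September 2002.
Response Delay Deduction: −174 days → 9 April 2002.

2002-04-09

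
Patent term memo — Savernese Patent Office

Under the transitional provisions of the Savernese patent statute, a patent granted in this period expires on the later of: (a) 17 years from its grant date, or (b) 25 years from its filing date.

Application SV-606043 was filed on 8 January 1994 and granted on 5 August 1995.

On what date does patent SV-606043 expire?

January 8, 2019

(a) grant + 17 years → 5 August 2012.
(b) filing + 25 years → 8 January 2019.
Later of the two: 8 January 2019.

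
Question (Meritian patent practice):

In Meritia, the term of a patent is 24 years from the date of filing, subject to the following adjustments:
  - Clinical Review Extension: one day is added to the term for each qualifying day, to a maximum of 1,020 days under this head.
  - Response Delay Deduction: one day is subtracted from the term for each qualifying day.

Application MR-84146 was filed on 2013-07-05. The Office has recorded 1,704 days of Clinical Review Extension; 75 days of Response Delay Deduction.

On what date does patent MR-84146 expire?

February 5, 2040

Base term: filing date + 24 years → 5 July 2037.
Clinical Review Extension: 1704 days claimed exceeds the 1020-day cap, so +1020 days → 20 April 2040.
Response Delay Deduction: −75 days → 5 February 2040.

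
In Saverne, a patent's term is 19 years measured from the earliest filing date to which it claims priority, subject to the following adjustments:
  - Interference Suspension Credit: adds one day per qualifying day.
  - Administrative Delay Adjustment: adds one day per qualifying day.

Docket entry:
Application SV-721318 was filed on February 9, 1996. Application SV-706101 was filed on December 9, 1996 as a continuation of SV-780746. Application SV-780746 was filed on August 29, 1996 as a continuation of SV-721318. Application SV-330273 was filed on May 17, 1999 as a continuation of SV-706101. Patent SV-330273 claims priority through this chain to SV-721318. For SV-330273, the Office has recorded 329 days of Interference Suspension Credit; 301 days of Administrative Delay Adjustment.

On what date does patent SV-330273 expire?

Earliest priority filing: 9 February 1996.
Base term: 9 February 1996 + 19 years → 9 February 2015.
Interference Suspension Credit: +329 days → 4 January 2016.
Administrative Delay Adjustment: +301 days → 31 October 2016.

October 31, 2016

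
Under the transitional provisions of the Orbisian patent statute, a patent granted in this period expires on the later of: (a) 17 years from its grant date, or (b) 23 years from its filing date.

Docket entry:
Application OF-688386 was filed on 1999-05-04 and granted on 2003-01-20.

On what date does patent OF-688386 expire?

(a) grant + 17 years → 20 January 2020.
(b) filing + 23 years → 4 May 2022.
Later of the two: 4 May 2022.

2022-05-04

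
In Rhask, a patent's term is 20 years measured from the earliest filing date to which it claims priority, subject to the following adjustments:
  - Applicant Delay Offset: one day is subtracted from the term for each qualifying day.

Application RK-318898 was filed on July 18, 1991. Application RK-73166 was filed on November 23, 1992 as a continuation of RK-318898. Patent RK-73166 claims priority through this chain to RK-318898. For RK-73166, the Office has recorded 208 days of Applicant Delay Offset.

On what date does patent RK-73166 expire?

Earliest priority filing: 18 July 1991.
Base term: 18 July 1991 + 20 years → 18 July 2011.
Applicant Delay Offset: −208 days → 22 December 2010.

2010-12-22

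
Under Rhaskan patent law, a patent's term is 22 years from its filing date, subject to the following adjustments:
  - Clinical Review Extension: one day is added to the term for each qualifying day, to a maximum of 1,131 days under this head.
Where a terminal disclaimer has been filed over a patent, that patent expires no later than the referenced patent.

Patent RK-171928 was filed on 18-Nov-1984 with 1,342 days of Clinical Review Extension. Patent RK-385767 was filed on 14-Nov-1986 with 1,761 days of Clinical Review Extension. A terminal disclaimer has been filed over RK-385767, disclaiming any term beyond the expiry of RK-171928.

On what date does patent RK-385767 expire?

Natural term of RK-385767:
  Base: filing + 22 years → 14 November 2008.
  Clinical Review Extension: 1761 days claimed exceeds the 1131-day cap, so +1131 days → 20 December 2011.
Expiry of referenced patent RK-171928:
  Base: filing + 22 years → 18 November 2006.
  Clinical Review Extension: 1342 days claimed exceeds the 1131-day cap, so +1131 days → 23 December 2009.
Terminal disclaimer: RK-385767 expires on the earlier of 20 December 2011 and 23 December 2009.

December 23, 2009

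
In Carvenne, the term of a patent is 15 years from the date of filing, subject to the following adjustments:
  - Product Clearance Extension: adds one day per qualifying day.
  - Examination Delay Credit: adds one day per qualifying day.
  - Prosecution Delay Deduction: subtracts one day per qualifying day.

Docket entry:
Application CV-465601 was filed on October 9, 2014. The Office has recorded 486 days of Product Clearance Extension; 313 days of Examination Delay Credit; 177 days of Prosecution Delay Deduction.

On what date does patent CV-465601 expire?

June 23, 2031

Base term: filing date + 15 years → 9 October 2029.
Product Clearance Extension: +486 days → 7 February 2031.
Examination Delay Credit: +313 days → 17 December 2031.
Prosecution Delay Deduction: −177 days → 23 June 2031.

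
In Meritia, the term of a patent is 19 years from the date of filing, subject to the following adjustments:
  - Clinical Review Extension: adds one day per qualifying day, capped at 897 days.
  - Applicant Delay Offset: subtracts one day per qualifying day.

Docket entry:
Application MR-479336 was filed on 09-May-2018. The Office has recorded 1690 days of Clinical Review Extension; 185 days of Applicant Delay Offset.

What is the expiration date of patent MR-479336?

2039-04-21

Base term: filing date + 19 years → 9 May 2037.
Clinical Review Extension: 1690 days claimed exceeds the 897-day cap, so +897 days → 23 October 2039.
Applicant Delay Offset: −185 days → 21 April 2039.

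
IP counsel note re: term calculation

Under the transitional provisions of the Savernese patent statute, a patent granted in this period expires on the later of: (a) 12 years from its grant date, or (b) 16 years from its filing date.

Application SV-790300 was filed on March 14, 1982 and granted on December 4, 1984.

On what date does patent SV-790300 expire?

March 14, 1998

(a) grant + 12 years → 4 December 1996.
(b) filing + 16 years → 14 March 1998.
Later of the two: 14 March 1998.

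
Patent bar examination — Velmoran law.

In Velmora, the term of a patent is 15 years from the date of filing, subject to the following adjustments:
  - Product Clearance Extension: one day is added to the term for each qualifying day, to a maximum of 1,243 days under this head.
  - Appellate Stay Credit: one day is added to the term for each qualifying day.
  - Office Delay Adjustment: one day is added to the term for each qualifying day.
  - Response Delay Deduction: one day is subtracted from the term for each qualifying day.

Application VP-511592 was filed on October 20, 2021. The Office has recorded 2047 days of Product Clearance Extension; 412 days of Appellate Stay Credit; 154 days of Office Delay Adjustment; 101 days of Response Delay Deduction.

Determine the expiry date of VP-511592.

June 24, 2041

Base term: filing date + 15 years → 20 October 2036.
Product Clearance Extension: 2047 days claimed exceeds the 1243-day cap, so +1243 days → 16 March 2040.
Appellate Stay Credit: +412 days → 2 May 2041.
Office Delay Adjustment: +154 days → 3 October 2041.
Response Delay Deduction: −101 days → 24 June 2041.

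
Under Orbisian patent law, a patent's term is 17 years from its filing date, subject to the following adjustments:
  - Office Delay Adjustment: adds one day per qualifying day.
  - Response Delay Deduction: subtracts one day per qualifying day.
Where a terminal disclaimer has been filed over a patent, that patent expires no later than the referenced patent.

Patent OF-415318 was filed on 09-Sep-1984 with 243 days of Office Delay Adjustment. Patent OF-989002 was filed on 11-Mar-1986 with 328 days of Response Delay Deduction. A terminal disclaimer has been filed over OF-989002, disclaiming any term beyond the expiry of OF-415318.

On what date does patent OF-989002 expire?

April 17, 2002

Natural term of OF-989002:
  Base: filing + 17 years → 11 March 2003.
  Response Delay Deduction: −328 days → 17 April 2002.
Expiry of referenced patent OF-415318:
  Base: filing + 17 years → 9 September 2001.
  Office Delay Adjustment: +243 days → 10 May 2002.
Terminal disclaimer: OF-989002 expires on the earlier of 17 April 2002 and 10 May 2002.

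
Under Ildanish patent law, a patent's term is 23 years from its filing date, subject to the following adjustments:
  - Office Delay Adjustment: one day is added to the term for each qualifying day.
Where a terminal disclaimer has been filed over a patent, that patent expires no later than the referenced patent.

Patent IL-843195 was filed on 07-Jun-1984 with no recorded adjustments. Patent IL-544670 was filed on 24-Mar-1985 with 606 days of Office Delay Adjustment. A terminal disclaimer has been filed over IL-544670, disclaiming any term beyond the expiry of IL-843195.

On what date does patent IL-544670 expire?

Natural term of IL-544670:
  Base: filing + 23 years → 24 March 2008.
  Office Delay Adjustment: +606 days → 20 November 2009.
Expiry of referenced patent IL-843195:
  Base: filing + 23 years → 7 June 2007.
Terminal disclaimer: IL-544670 expires on the earlier of 20 November 2009 and 7 June 2007.

June 7, 2007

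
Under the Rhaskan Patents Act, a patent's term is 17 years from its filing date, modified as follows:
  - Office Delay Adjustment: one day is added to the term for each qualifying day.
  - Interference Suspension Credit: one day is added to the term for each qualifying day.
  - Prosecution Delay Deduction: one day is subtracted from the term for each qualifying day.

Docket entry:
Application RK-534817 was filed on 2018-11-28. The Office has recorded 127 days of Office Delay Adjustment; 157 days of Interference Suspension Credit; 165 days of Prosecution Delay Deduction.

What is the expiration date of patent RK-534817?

2036-03-26

Base term: filing date + 17 years → 28 November 2035.
Office Delay Adjustment: +127 days → 3 April 2036.
Interference Suspension Credit: +157 days → 7 September 2036.
Prosecution Delay Deduction: −165 days → 26 March 2036.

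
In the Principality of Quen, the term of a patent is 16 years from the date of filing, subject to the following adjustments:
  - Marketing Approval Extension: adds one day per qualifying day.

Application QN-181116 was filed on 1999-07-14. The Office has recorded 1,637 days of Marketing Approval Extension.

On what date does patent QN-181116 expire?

Base term: filing date + 16 years → 14 July 2015.
Marketing Approval Extension: +1637 days → 6 January 2020.

2020-01-06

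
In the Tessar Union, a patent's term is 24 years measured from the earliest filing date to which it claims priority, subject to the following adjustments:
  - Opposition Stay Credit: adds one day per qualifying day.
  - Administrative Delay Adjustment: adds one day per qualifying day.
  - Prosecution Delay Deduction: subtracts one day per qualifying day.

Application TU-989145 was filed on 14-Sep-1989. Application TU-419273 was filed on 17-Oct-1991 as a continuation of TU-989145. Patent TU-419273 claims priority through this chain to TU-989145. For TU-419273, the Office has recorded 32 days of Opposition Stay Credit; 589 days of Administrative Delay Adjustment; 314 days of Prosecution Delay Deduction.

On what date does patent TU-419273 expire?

Earliest priority filing: 14 September 1989.
Base term: 14 September 1989 + 24 years → 14 September 2013.
Opposition Stay Credit: +32 days → 16 October 2013.
Administrative Delay Adjustment: +589 days → 28 May 2015.
Prosecution Delay Deduction: −314 days → 18 July 2014.

2014-07-18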